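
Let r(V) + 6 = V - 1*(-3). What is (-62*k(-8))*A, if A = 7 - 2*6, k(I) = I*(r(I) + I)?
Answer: 47120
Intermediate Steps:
r(V) = -3 + V (r(V) = -6 + (V - 1*(-3)) = -6 + (V + 3) = -6 + (3 + V) = -3 + V)
k(I) = I*(-3 + 2*I) (k(I) = I*((-3 + I) + I) = I*(-3 + 2*I))
A = -5 (A = 7 - 12 = -5)
(-62*k(-8))*A = -(-496)*(-3 + 2*(-8))*(-5) = -(-496)*(-3 - 16)*(-5) = -(-496)*(-19)*(-5) = -62*152*(-5) = -9424*(-5) = 47120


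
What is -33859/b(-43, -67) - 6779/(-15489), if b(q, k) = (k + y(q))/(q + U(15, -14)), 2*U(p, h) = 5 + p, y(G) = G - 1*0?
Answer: -1573258363/154890 ≈ -10157.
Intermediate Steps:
y(G) = G (y(G) = G + 0 = G)
U(p, h) = 5/2 + p/2 (U(p, h) = (5 + p)/2 = 5/2 + p/2)
b(q, k) = (k + q)/(10 + q) (b(q, k) = (k + q)/(q + (5/2 + (½)*15)) = (k + q)/(q + (5/2 + 15/2)) = (k + q)/(q + 10) = (k + q)/(10 + q))
-33859/b(-43, -67) - 6779/(-15489) = -33859*(10 - 43)/(-67 - 43) - 6779/(-15489) = -33859/(-110/(-33)) - 6779*(-1/15489) = -33859/((-1/33*(-110))) + 6779/15489 = -33859/10/3 + 6779/15489 = -33859*3/10 + 6779/15489 = -101577/10 + 6779/15489 = -1573258363/154890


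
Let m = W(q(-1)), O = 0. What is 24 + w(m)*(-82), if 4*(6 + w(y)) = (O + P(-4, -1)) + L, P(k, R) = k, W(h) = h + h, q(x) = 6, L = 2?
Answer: 557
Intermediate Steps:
W(h) = 2*h
m = 12 (m = 2*6 = 12)
w(y) = -13/2 (w(y) = -6 + ((0 - 4) + 2)/4 = -6 + (-4 + 2)/4 = -6 + (¼)*(-2) = -6 - ½ = -13/2)
24 + w(m)*(-82) = 24 - 13/2*(-82) = 24 + 533 = 557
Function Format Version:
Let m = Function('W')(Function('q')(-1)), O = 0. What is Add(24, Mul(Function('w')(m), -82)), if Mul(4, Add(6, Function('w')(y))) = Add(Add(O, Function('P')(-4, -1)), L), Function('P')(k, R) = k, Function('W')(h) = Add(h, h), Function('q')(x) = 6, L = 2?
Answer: 557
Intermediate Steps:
Function('W')(h) = Mul(2, h)
m = 12 (m = Mul(2, 6) = 12)
Function('w')(y) = Rational(-13, 2) (Function('w')(y) = Add(-6, Mul(Rational(1, 4), Add(Add(0, -4), 2))) = Add(-6, Mul(Rational(1, 4), Add(-4, 2))) = Add(-6, Mul(Rational(1, 4), -2)) = Add(-6, Rational(-1, 2)) = Rational(-13, 2))
Add(24, Mul(Function('w')(m), -82)) = Add(24, Mul(Rational(-13, 2), -82)) = Add(24, 533) = 557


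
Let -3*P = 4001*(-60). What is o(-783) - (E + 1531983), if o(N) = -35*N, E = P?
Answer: -1584598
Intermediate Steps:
P = 80020 (P = -4001*(-60)/3 = -⅓*(-240060) = 80020)
E = 80020
o(-783) - (E + 1531983) = -35*(-783) - (80020 + 1531983) = 27405 - 1*1612003 = 27405 - 1612003 = -1584598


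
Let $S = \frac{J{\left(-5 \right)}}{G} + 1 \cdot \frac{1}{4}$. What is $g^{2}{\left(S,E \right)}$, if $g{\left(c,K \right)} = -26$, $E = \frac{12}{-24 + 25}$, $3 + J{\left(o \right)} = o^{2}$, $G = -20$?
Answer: $676$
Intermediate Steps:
$J{\left(o \right)} = -3 + o^{2}$
$S = - \frac{17}{20}$ ($S = \frac{-3 + \left(-5\right)^{2}}{-20} + 1 \cdot \frac{1}{4} = \left(-3 + 25\right) \left(- \frac{1}{20}\right) + 1 \cdot \frac{1}{4} = 22 \left(- \frac{1}{20}\right) + \frac{1}{4} = - \frac{11}{10} + \frac{1}{4} = - \frac{17}{20} \approx -0.85$)
$E = 12$ ($E = \frac{12}{1} = 12 \cdot 1 = 12$)
$g^{2}{\left(S,E \right)} = \left(-26\right)^{2} = 676$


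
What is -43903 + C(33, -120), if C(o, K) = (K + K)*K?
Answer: -15103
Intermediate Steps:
C(o, K) = 2*K² (C(o, K) = (2*K)*K = 2*K²)
-43903 + C(33, -120) = -43903 + 2*(-120)² = -43903 + 2*14400 = -43903 + 28800 = -15103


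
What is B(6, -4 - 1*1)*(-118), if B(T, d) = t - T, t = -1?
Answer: 826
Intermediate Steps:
B(T, d) = -1 - T
B(6, -4 - 1*1)*(-118) = (-1 - 1*6)*(-118) = (-1 - 6)*(-118) = -7*(-118) = 826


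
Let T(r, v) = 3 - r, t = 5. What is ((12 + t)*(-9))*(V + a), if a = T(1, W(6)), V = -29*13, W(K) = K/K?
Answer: 57375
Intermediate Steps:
W(K) = 1
V = -377
a = 2 (a = 3 - 1*1 = 3 - 1 = 2)
((12 + t)*(-9))*(V + a) = ((12 + 5)*(-9))*(-377 + 2) = (17*(-9))*(-375) = -153*(-375) = 57375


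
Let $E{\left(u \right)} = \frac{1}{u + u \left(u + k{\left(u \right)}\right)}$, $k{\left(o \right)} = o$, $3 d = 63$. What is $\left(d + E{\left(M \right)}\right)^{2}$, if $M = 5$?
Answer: $\frac{1336336}{3025} \approx 441.76$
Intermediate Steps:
$d = 21$ ($d = \frac{1}{3} \cdot 63 = 21$)
$E{\left(u \right)} = \frac{1}{u + 2 u^{2}}$ ($E{\left(u \right)} = \frac{1}{u + u \left(u + u\right)} = \frac{1}{u + u 2 u} = \frac{1}{u + 2 u^{2}}$)
$\left(d + E{\left(M \right)}\right)^{2} = \left(21 + \frac{1}{5 \left(1 + 2 \cdot 5\right)}\right)^{2} = \left(21 + \frac{1}{5 \left(1 + 10\right)}\right)^{2} = \left(21 + \frac{1}{5 \cdot 11}\right)^{2} = \left(21 + \frac{1}{5} \cdot \frac{1}{11}\right)^{2} = \left(21 + \frac{1}{55}\right)^{2} = \left(\frac{1156}{55}\right)^{2} = \frac{1336336}{3025}$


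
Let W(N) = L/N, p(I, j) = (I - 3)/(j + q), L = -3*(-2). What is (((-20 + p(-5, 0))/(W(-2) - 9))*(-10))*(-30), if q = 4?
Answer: 550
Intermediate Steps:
L = 6
p(I, j) = (-3 + I)/(4 + j) (p(I, j) = (I - 3)/(j + 4) = (-3 + I)/(4 + j))
W(N) = 6/N
(((-20 + p(-5, 0))/(W(-2) - 9))*(-10))*(-30) = (((-20 + (-3 - 5)/(4 + 0))/(6/(-2) - 9))*(-10))*(-30) = (((-20 - 8/4)/(6*(-1/2) - 9))*(-10))*(-30) = (((-20 + (1/4)*(-8))/(-3 - 9))*(-10))*(-30) = (((-20 - 2)/(-12))*(-10))*(-30) = (-22*(-1/12)*(-10))*(-30) = ((11/6)*(-10))*(-30) = -55/3*(-30) = 550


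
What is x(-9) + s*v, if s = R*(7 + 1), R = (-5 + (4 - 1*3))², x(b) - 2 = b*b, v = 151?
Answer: 19411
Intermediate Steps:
x(b) = 2 + b² (x(b) = 2 + b*b = 2 + b²)
R = 16 (R = (-5 + (4 - 3))² = (-5 + 1)² = (-4)² = 16)
s = 128 (s = 16*(7 + 1) = 16*8 = 128)
x(-9) + s*v = (2 + (-9)²) + 128*151 = (2 + 81) + 19328 = 83 + 19328 = 19411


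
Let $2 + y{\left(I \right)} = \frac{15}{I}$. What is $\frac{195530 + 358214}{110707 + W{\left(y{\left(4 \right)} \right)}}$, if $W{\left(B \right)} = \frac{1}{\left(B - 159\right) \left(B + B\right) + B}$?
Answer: $\frac{2430382416}{485893015} \approx 5.0019$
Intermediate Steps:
$y{\left(I \right)} = -2 + \frac{15}{I}$
$W{\left(B \right)} = \frac{1}{B + 2 B \left(-159 + B\right)}$ ($W{\left(B \right)} = \frac{1}{\left(-159 + B\right) 2 B + B} = \frac{1}{2 B \left(-159 + B\right) + B} = \frac{1}{B + 2 B \left(-159 + B\right)}$)
$\frac{195530 + 358214}{110707 + W{\left(y{\left(4 \right)} \right)}} = \frac{195530 + 358214}{110707 + \frac{1}{\left(-2 + \frac{15}{4}\right) \left(-317 + 2 \left(-2 + \frac{15}{4}\right)\right)}} = \frac{553744}{110707 + \frac{1}{\left(-2 + 15 \cdot \frac{1}{4}\right) \left(-317 + 2 \left(-2 + 15 \cdot \frac{1}{4}\right)\right)}} = \frac{553744}{110707 + \frac{1}{\left(-2 + \frac{15}{4}\right) \left(-317 + 2 \left(-2 + \frac{15}{4}\right)\right)}} = \frac{553744}{110707 + \frac{1}{\frac{7}{4} \left(-317 + 2 \cdot \frac{7}{4}\right)}} = \frac{553744}{110707 + \frac{4}{7 \left(-317 + \frac{7}{2}\right)}} = \frac{553744}{110707 + \frac{4}{7 \left(- \frac{627}{2}\right)}} = \frac{553744}{110707 + \frac{4}{7} \left(- \frac{2}{627}\right)} = \frac{553744}{110707 - \frac{8}{4389}} = \frac{553744}{\frac{485893015}{4389}} = 553744 \cdot \frac{4389}{485893015} = \frac{2430382416}{485893015}$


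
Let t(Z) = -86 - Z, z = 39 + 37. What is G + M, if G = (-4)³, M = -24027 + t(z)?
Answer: -24253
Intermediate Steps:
z = 76
M = -24189 (M = -24027 + (-86 - 1*76) = -24027 + (-86 - 76) = -24027 - 162 = -24189)
G = -64
G + M = -64 - 24189 = -24253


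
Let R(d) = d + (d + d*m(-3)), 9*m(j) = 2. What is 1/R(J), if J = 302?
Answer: 9/6040 ≈ 0.0014901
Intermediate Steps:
m(j) = 2/9 (m(j) = (1/9)*2 = 2/9)
R(d) = 20*d/9 (R(d) = d + (d + d*(2/9)) = d + (d + 2*d/9) = d + 11*d/9 = 20*d/9)
1/R(J) = 1/((20/9)*302) = 1/(6040/9) = 9/6040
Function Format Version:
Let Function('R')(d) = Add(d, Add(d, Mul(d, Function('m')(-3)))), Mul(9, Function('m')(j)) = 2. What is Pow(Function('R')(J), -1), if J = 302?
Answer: Rational(9, 6040) ≈ 0.0014901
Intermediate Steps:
Function('m')(j) = Rational(2, 9) (Function('m')(j) = Mul(Rational(1, 9), 2) = Rational(2, 9))
Function('R')(d) = Mul(Rational(20, 9), d) (Function('R')(d) = Add(d, Add(d, Mul(d, Rational(2, 9)))) = Add(d, Add(d, Mul(Rational(2, 9), d))) = Add(d, Mul(Rational(11, 9), d)) = Mul(Rational(20, 9), d))
Pow(Function('R')(J), -1) = Pow(Mul(Rational(20, 9), 302), -1) = Pow(Rational(6040, 9), -1) = Rational(9, 6040)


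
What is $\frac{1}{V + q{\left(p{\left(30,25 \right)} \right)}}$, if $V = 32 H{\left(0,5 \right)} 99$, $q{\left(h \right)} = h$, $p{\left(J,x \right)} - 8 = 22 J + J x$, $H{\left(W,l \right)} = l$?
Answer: $\frac{1}{17258} \approx 5.7944 \cdot 10^{-5}$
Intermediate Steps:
$p{\left(J,x \right)} = 8 + 22 J + J x$ ($p{\left(J,x \right)} = 8 + \left(22 J + J x\right) = 8 + 22 J + J x$)
$V = 15840$ ($V = 32 \cdot 5 \cdot 99 = 160 \cdot 99 = 15840$)
$\frac{1}{V + q{\left(p{\left(30,25 \right)} \right)}} = \frac{1}{15840 + \left(8 + 22 \cdot 30 + 30 \cdot 25\right)} = \frac{1}{15840 + \left(8 + 660 + 750\right)} = \frac{1}{15840 + 1418} = \frac{1}{17258}$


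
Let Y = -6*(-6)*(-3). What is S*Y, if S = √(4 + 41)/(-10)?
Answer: 162*√5/5 ≈ 72.449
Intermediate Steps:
Y = -108 (Y = 36*(-3) = -108)
S = -3*√5/10 (S = √45*(-⅒) = (3*√5)*(-⅒) = -3*√5/10 ≈ -0.67082)
S*Y = -3*√5/10*(-108) = 162*√5/5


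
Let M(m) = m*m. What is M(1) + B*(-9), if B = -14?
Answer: 127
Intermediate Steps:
M(m) = m**2
M(1) + B*(-9) = 1**2 - 14*(-9) = 1 + 126 = 127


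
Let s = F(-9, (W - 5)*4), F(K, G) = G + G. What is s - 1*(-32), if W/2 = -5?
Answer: -88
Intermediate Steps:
W = -10 (W = 2*(-5) = -10)
F(K, G) = 2*G
s = -120 (s = 2*((-10 - 5)*4) = 2*(-15*4) = 2*(-60) = -120)
s - 1*(-32) = -120 - 1*(-32) = -120 + 32 = -88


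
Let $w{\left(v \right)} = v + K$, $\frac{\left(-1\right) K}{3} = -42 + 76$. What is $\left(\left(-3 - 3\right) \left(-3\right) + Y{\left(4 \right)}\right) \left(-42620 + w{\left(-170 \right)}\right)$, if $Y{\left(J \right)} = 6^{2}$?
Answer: $-2316168$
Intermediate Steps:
$Y{\left(J \right)} = 36$
$K = -102$ ($K = - 3 \left(-42 + 76\right) = \left(-3\right) 34 = -102$)
$w{\left(v \right)} = -102 + v$ ($w{\left(v \right)} = v - 102 = -102 + v$)
$\left(\left(-3 - 3\right) \left(-3\right) + Y{\left(4 \right)}\right) \left(-42620 + w{\left(-170 \right)}\right) = \left(\left(-3 - 3\right) \left(-3\right) + 36\right) \left(-42620 - 272\right) = \left(\left(-6\right) \left(-3\right) + 36\right) \left(-42892\right) = \left(18 + 36\right) \left(-42892\right) = 54 \left(-42892\right) = -2316168$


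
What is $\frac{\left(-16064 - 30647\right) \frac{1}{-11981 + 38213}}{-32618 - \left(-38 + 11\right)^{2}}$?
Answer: $\frac{46711}{874758504} \approx 5.3399 \cdot 10^{-5}$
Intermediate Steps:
$\frac{\left(-16064 - 30647\right) \frac{1}{-11981 + 38213}}{-32618 - \left(-38 + 11\right)^{2}} = \frac{\left(-46711\right) \frac{1}{26232}}{-32618 - \left(-27\right)^{2}} = \frac{\left(-46711\right) \frac{1}{26232}}{-32618 - 729} = - \frac{46711}{26232 \left(-32618 - 729\right)} = - \frac{46711}{26232 \left(-33347\right)} = \left(- \frac{46711}{26232}\right) \left(- \frac{1}{33347}\right) = \frac{46711}{874758504}$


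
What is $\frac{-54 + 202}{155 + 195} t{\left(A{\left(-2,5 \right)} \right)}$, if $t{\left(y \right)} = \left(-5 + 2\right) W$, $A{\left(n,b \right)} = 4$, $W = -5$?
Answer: $\frac{222}{35} \approx 6.3429$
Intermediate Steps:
$t{\left(y \right)} = 15$ ($t{\left(y \right)} = \left(-5 + 2\right) \left(-5\right) = \left(-3\right) \left(-5\right) = 15$)
$\frac{-54 + 202}{155 + 195} t{\left(A{\left(-2,5 \right)} \right)} = \frac{-54 + 202}{155 + 195} \cdot 15 = \frac{148}{350} \cdot 15 = 148 \cdot \frac{1}{350} \cdot 15 = \frac{74}{175} \cdot 15 = \frac{222}{35}$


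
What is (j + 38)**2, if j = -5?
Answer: 1089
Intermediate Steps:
(j + 38)**2 = (-5 + 38)**2 = 33**2 = 1089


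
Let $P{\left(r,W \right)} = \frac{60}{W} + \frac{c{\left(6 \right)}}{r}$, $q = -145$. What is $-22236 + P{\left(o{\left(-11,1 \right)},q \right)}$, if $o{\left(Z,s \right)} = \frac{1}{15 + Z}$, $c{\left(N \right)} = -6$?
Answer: $- \frac{645552}{29} \approx -22260.0$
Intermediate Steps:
$P{\left(r,W \right)} = - \frac{6}{r} + \frac{60}{W}$ ($P{\left(r,W \right)} = \frac{60}{W} - \frac{6}{r} = - \frac{6}{r} + \frac{60}{W}$)
$-22236 + P{\left(o{\left(-11,1 \right)},q \right)} = -22236 + \left(- \frac{6}{\frac{1}{15 - 11}} + \frac{60}{-145}\right) = -22236 + \left(- \frac{6}{\frac{1}{4}} + 60 \left(- \frac{1}{145}\right)\right) = -22236 - \left(\frac{12}{29} + 6 \frac{1}{\frac{1}{4}}\right) = -22236 - \frac{708}{29} = - \frac{645552}{29}$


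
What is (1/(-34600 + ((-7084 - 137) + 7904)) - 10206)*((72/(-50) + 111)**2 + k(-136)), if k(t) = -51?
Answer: -2585877220008138/21198125 ≈ -1.2199e+8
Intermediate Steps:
(1/(-34600 + ((-7084 - 137) + 7904)) - 10206)*((72/(-50) + 111)**2 + k(-136)) = (1/(-34600 + ((-7084 - 137) + 7904)) - 10206)*((72/(-50) + 111)**2 - 51) = (1/(-34600 + (-7221 + 7904)) - 10206)*((72*(-1/50) + 111)**2 - 51) = (1/(-34600 + 683) - 10206)*((-36/25 + 111)**2 - 51) = (1/(-33917) - 10206)*((2739/25)**2 - 51) = (-1/33917 - 10206)*(7502121/625 - 51) = -346156903/33917*7470246/625 = -2585877220008138/21198125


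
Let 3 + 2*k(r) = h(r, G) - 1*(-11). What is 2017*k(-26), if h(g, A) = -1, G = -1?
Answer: 14119/2 ≈ 7059.5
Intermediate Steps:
k(r) = 7/2 (k(r) = -3/2 + (-1 - 1*(-11))/2 = -3/2 + (-1 + 11)/2 = -3/2 + (½)*10 = -3/2 + 5 = 7/2)
2017*k(-26) = 2017*(7/2) = 14119/2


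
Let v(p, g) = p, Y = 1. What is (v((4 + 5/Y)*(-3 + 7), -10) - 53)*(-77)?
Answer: 1309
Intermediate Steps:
(v((4 + 5/Y)*(-3 + 7), -10) - 53)*(-77) = ((4 + 5/1)*(-3 + 7) - 53)*(-77) = ((4 + 5*1)*4 - 53)*(-77) = ((4 + 5)*4 - 53)*(-77) = (9*4 - 53)*(-77) = (36 - 53)*(-77) = -17*(-77) = 1309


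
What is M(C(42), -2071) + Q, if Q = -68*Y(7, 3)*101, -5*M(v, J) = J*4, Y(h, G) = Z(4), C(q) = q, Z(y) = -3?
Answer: 111304/5 ≈ 22261.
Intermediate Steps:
Y(h, G) = -3
M(v, J) = -4*J/5 (M(v, J) = -J*4/5 = -4*J/5)
Q = 20604 (Q = -68*(-3)*101 = 204*101 = 20604)
M(C(42), -2071) + Q = -4/5*(-2071) + 20604 = 8284/5 + 20604 = 111304/5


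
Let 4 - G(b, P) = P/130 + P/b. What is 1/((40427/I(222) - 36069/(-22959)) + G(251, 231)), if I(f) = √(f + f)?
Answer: -3315295400949241905/4246473195584451624652291 + 210081515967107997225*√111/4246473195584451624652291 ≈ 0.00052044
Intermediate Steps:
G(b, P) = 4 - P/130 - P/b (G(b, P) = 4 - (P/130 + P/b) = 4 + (-P/130 - P/b) = 4 - P/130 - P/b)
I(f) = √2*√f (I(f) = √(2*f) = √2*√f)
1/((40427/I(222) - 36069/(-22959)) + G(251, 231)) = 1/((40427/((√2*√222)) - 36069/(-22959)) + (4 - 1/130*231 - 1*231/251)) = 1/((40427/((2*√111)) - 36069*(-1/22959)) + (4 - 231/130 - 1*231*1/251)) = 1/((40427*(√111/222) + 12023/7653) + (4 - 231/130 - 231/251)) = 1/((40427*√111/222 + 12023/7653) + 42509/32630) = 1/((12023/7653 + 40427*√111/222) + 42509/32630) = 1/(717631867/249717390 + 40427*√111/222)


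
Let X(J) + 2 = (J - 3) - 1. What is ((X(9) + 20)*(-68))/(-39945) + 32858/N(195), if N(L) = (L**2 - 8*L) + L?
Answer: 3044109/3254186 ≈ 0.93544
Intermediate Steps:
X(J) = -6 + J (X(J) = -2 + ((J - 3) - 1) = -2 + ((-3 + J) - 1) = -2 + (-4 + J) = -6 + J)
N(L) = L**2 - 7*L
((X(9) + 20)*(-68))/(-39945) + 32858/N(195) = (((-6 + 9) + 20)*(-68))/(-39945) + 32858/((195*(-7 + 195))) = ((3 + 20)*(-68))*(-1/39945) + 32858/((195*188)) = (23*(-68))*(-1/39945) + 32858/36660 = -1564*(-1/39945) + 32858*(1/36660) = 1564/39945 + 16429/18330 = 3044109/3254186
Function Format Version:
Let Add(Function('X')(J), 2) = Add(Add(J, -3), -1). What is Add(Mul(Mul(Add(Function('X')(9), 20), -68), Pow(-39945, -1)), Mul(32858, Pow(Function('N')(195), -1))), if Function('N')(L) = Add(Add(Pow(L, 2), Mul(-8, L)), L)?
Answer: Rational(3044109, 3254186) ≈ 0.93544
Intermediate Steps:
Function('X')(J) = Add(-6, J) (Function('X')(J) = Add(-2, Add(Add(J, -3), -1)) = Add(-2, Add(Add(-3, J), -1)) = Add(-2, Add(-4, J)) = Add(-6, J))
Function('N')(L) = Add(Pow(L, 2), Mul(-7, L))
Add(Mul(Mul(Add(Function('X')(9), 20), -68), Pow(-39945, -1)), Mul(32858, Pow(Function('N')(195), -1))) = Add(Mul(Mul(Add(Add(-6, 9), 20), -68), Pow(-39945, -1)), Mul(32858, Pow(Mul(195, Add(-7, 195)), -1))) = Add(Mul(Mul(Add(3, 20), -68), Rational(-1, 39945)), Mul(32858, Pow(Mul(195, 188), -1))) = Add(Mul(Mul(23, -68), Rational(-1, 39945)), Mul(32858, Pow(36660, -1))) = Add(Mul(-1564, Rational(-1, 39945)), Mul(32858, Rational(1, 36660))) = Add(Rational(1564, 39945), Rational(16429, 18330)) = Rational(3044109, 3254186)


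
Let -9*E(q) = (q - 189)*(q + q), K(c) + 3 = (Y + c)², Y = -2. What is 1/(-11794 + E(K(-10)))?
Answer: -1/10290 ≈ -9.7182e-5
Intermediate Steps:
K(c) = -3 + (-2 + c)²
E(q) = -2*q*(-189 + q)/9 (E(q) = -(q - 189)*(q + q)/9 = -(-189 + q)*2*q/9 = -2*q*(-189 + q)/9)
1/(-11794 + E(K(-10))) = 1/(-11794 + 2*(-3 + (-2 - 10)²)*(189 - (-3 + (-2 - 10)²))/9) = 1/(-11794 + 2*(-3 + (-12)²)*(189 - (-3 + (-12)²))/9) = 1/(-11794 + 2*(-3 + 144)*(189 - (-3 + 144))/9) = 1/(-11794 + (2/9)*141*(189 - 1*141)) = 1/(-11794 + (2/9)*141*(189 - 141)) = 1/(-11794 + (2/9)*141*48) = 1/(-11794 + 1504) = 1/(-10290) = -1/10290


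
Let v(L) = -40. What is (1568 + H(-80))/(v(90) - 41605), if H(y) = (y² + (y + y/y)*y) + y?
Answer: -14208/41645 ≈ -0.34117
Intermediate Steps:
H(y) = y + y² + y*(1 + y) (H(y) = (y² + (y + 1)*y) + y = (y² + (1 + y)*y) + y = (y² + y*(1 + y)) + y = y + y² + y*(1 + y))
(1568 + H(-80))/(v(90) - 41605) = (1568 + 2*(-80)*(1 - 80))/(-40 - 41605) = (1568 + 2*(-80)*(-79))/(-41645) = (1568 + 12640)*(-1/41645) = 14208*(-1/41645) = -14208/41645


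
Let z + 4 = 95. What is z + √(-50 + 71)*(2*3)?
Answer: 91 + 6*√21 ≈ 118.50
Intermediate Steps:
z = 91 (z = -4 + 95 = 91)
z + √(-50 + 71)*(2*3) = 91 + √(-50 + 71)*(2*3) = 91 + √21*6 = 91 + 6*√21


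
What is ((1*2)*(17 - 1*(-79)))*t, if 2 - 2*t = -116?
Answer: 11328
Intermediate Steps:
t = 59 (t = 1 - ½*(-116) = 1 + 58 = 59)
((1*2)*(17 - 1*(-79)))*t = ((1*2)*(17 - 1*(-79)))*59 = (2*(17 + 79))*59 = (2*96)*59 = 192*59 = 11328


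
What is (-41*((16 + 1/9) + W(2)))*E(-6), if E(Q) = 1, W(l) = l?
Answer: -6683/9 ≈ -742.56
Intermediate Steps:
(-41*((16 + 1/9) + W(2)))*E(-6) = -41*((16 + 1/9) + 2)*1 = -41*((16 + ⅑) + 2)*1 = -41*(145/9 + 2)*1 = -41*163/9*1 = -6683/9*1 = -6683/9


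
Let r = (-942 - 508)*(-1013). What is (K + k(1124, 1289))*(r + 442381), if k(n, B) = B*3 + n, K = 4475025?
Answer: 8562345459696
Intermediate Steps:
r = 1468850 (r = -1450*(-1013) = 1468850)
k(n, B) = n + 3*B (k(n, B) = 3*B + n = n + 3*B)
(K + k(1124, 1289))*(r + 442381) = (4475025 + (1124 + 3*1289))*(1468850 + 442381) = (4475025 + (1124 + 3867))*1911231 = (4475025 + 4991)*1911231 = 4480016*1911231 = 8562345459696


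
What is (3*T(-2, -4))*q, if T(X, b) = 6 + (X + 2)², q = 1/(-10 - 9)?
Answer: -18/19 ≈ -0.94737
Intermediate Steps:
q = -1/19 (q = 1/(-19) = -1/19 ≈ -0.052632)
T(X, b) = 6 + (2 + X)²
(3*T(-2, -4))*q = (3*(6 + (2 - 2)²))*(-1/19) = (3*(6 + 0²))*(-1/19) = (3*(6 + 0))*(-1/19) = (3*6)*(-1/19) = 18*(-1/19) = -18/19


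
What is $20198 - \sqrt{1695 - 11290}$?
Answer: $20198 - i \sqrt{9595} \approx 20198.0 - 97.954 i$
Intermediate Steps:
$20198 - \sqrt{1695 - 11290} = 20198 - \sqrt{-9595} = 20198 - i \sqrt{9595}$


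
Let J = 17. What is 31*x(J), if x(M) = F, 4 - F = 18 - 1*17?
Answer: 93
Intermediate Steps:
F = 3 (F = 4 - (18 - 1*17) = 4 - (18 - 17) = 4 - 1*1 = 4 - 1 = 3)
x(M) = 3
31*x(J) = 31*3 = 93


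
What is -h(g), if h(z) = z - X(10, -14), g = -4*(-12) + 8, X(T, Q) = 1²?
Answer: -55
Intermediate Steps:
X(T, Q) = 1
g = 56 (g = 48 + 8 = 56)
h(z) = -1 + z (h(z) = z - 1*1 = z - 1 = -1 + z)
-h(g) = -(-1 + 56) = -1*55 = -55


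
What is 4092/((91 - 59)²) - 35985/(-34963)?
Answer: 44979309/8950528 ≈ 5.0253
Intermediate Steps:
4092/((91 - 59)²) - 35985/(-34963) = 4092/(32²) - 35985*(-1/34963) = 4092/1024 + 35985/34963 = 4092*(1/1024) + 35985/34963 = 1023/256 + 35985/34963 = 44979309/8950528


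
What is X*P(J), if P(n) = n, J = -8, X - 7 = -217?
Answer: 1680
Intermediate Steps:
X = -210 (X = 7 - 217 = -210)
X*P(J) = -210*(-8) = 1680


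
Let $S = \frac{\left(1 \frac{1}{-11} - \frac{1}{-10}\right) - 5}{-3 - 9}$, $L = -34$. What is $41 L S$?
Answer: $- \frac{127551}{220} \approx -579.78$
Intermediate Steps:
$S = \frac{183}{440}$ ($S = \frac{\left(1 \left(- \frac{1}{11}\right) - - \frac{1}{10}\right) - 5}{-12} = \left(\left(- \frac{1}{11} + \frac{1}{10}\right) - 5\right) \left(- \frac{1}{12}\right) = \left(\frac{1}{110} - 5\right) \left(- \frac{1}{12}\right) = \left(- \frac{549}{110}\right) \left(- \frac{1}{12}\right) = \frac{183}{440} \approx 0.41591$)
$41 L S = 41 \left(-34\right) \frac{183}{440} = \left(-1394\right) \frac{183}{440} = - \frac{127551}{220}$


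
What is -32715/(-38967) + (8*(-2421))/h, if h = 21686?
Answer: -7542561/140839727 ≈ -0.053554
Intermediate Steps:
-32715/(-38967) + (8*(-2421))/h = -32715/(-38967) + (8*(-2421))/21686 = -32715*(-1/38967) - 19368*1/21686 = 10905/12989 - 9684/10843 = -7542561/140839727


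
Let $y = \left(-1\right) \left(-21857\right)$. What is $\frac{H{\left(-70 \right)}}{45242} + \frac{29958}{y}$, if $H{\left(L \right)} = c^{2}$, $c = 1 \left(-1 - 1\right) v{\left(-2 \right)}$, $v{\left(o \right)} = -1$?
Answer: $\frac{677723632}{494427197} \approx 1.3707$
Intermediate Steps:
$c = 2$ ($c = 1 \left(-1 - 1\right) \left(-1\right) = 1 \left(-2\right) \left(-1\right) = \left(-2\right) \left(-1\right) = 2$)
$y = 21857$
$H{\left(L \right)} = 4$ ($H{\left(L \right)} = 2^{2} = 4$)
$\frac{H{\left(-70 \right)}}{45242} + \frac{29958}{y} = \frac{4}{45242} + \frac{29958}{21857} = 4 \cdot \frac{1}{45242} + 29958 \cdot \frac{1}{21857} = \frac{2}{22621} + \frac{29958}{21857} = \frac{677723632}{494427197}$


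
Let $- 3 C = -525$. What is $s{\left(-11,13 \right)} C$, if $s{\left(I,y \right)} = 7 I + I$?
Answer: $-15400$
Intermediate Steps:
$C = 175$ ($C = \left(- \frac{1}{3}\right) \left(-525\right) = 175$)
$s{\left(I,y \right)} = 8 I$
$s{\left(-11,13 \right)} C = 8 \left(-11\right) 175 = \left(-88\right) 175 = -15400$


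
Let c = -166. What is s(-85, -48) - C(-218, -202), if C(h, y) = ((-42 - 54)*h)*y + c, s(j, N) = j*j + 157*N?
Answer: 4227311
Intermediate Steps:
s(j, N) = j**2 + 157*N
C(h, y) = -166 - 96*h*y (C(h, y) = ((-42 - 54)*h)*y - 166 = (-96*h)*y - 166 = -96*h*y - 166 = -166 - 96*h*y)
s(-85, -48) - C(-218, -202) = ((-85)**2 + 157*(-48)) - (-166 - 96*(-218)*(-202)) = (7225 - 7536) - (-166 - 4227456) = -311 - 1*(-4227622) = -311 + 4227622 = 4227311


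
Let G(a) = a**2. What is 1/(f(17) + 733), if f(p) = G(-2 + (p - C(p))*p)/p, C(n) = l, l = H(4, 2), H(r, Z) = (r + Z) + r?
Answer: 17/26150 ≈ 0.00065010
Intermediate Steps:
H(r, Z) = Z + 2*r (H(r, Z) = (Z + r) + r = Z + 2*r)
l = 10 (l = 2 + 2*4 = 2 + 8 = 10)
C(n) = 10
f(p) = (-2 + p*(-10 + p))**2/p (f(p) = (-2 + (p - 1*10)*p)**2/p = (-2 + (p - 10)*p)**2/p = (-2 + (-10 + p)*p)**2/p = (-2 + p*(-10 + p))**2/p)
1/(f(17) + 733) = 1/((2 - 1*17**2 + 10*17)**2/17 + 733) = 1/((2 - 1*289 + 170)**2/17 + 733) = 1/((2 - 289 + 170)**2/17 + 733) = 1/((1/17)*(-117)**2 + 733) = 1/((1/17)*13689 + 733) = 1/(13689/17 + 733) = 1/(26150/17) = 17/26150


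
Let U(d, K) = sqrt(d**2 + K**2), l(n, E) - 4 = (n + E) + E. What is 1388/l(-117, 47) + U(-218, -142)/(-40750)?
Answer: -1388/19 - sqrt(16922)/20375 ≈ -73.059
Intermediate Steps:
l(n, E) = 4 + n + 2*E (l(n, E) = 4 + ((n + E) + E) = 4 + ((E + n) + E) = 4 + (n + 2*E) = 4 + n + 2*E)
U(d, K) = sqrt(K**2 + d**2)
1388/l(-117, 47) + U(-218, -142)/(-40750) = 1388/(4 - 117 + 2*47) + sqrt((-142)**2 + (-218)**2)/(-40750) = 1388/(4 - 117 + 94) + sqrt(20164 + 47524)*(-1/40750) = 1388/(-19) + sqrt(67688)*(-1/40750) = 1388*(-1/19) + (2*sqrt(16922))*(-1/40750) = -1388/19 - sqrt(16922)/20375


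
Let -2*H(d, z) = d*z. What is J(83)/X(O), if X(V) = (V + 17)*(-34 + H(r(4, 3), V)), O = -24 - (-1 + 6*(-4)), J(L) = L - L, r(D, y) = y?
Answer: 0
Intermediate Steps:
J(L) = 0
H(d, z) = -d*z/2
O = 1 (O = -24 - (-1 - 24) = -24 - 1*(-25) = -24 + 25 = 1)
X(V) = (-34 - 3*V/2)*(17 + V) (X(V) = (V + 17)*(-34 - ½*3*V) = (17 + V)*(-34 - 3*V/2) = (-34 - 3*V/2)*(17 + V))
J(83)/X(O) = 0/(-578 - 119/2*1 - 3/2*1²) = 0/(-578 - 119/2 - 3/2*1) = 0/(-578 - 119/2 - 3/2) = 0/(-639) = 0*(-1/639) = 0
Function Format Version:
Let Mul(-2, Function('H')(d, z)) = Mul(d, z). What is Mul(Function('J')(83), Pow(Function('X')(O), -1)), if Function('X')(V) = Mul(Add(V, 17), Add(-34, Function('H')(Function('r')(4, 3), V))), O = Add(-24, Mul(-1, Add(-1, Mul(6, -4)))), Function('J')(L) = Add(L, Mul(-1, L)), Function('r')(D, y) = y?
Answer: 0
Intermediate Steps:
Function('J')(L) = 0
Function('H')(d, z) = Mul(Rational(-1, 2), d, z) (Function('H')(d, z) = Mul(Rational(-1, 2), Mul(d, z)) = Mul(Rational(-1, 2), d, z))
O = 1 (O = Add(-24, Mul(-1, Add(-1, -24))) = Add(-24, Mul(-1, -25)) = Add(-24, 25) = 1)
Function('X')(V) = Mul(Add(-34, Mul(Rational(-3, 2), V)), Add(17, V)) (Function('X')(V) = Mul(Add(V, 17), Add(-34, Mul(Rational(-1, 2), 3, V))) = Mul(Add(17, V), Add(-34, Mul(Rational(-3, 2), V))) = Mul(Add(-34, Mul(Rational(-3, 2), V)), Add(17, V)))
Mul(Function('J')(83), Pow(Function('X')(O), -1)) = Mul(0, Pow(Add(-578, Mul(Rational(-119, 2), 1), Mul(Rational(-3, 2), Pow(1, 2))), -1)) = Mul(0, Pow(Add(-578, Rational(-119, 2), Mul(Rational(-3, 2), 1)), -1)) = Mul(0, Pow(Add(-578, Rational(-119, 2), Rational(-3, 2)), -1)) = Mul(0, Pow(-639, -1)) = Mul(0, Rational(-1, 639)) = 0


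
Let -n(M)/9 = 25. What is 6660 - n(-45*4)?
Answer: 6885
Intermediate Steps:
n(M) = -225 (n(M) = -9*25 = -225)
6660 - n(-45*4) = 6660 - 1*(-225) = 6660 + 225 = 6885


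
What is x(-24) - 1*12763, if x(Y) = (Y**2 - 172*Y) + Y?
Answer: -8083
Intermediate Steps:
x(Y) = Y**2 - 171*Y
x(-24) - 1*12763 = -24*(-171 - 24) - 1*12763 = -24*(-195) - 12763 = 4680 - 12763 = -8083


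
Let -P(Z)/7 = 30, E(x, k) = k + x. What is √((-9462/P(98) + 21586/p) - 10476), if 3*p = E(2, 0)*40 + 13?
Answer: I*√11459838355/1085 ≈ 98.664*I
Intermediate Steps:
P(Z) = -210 (P(Z) = -7*30 = -210)
p = 31 (p = ((0 + 2)*40 + 13)/3 = (2*40 + 13)/3 = (80 + 13)/3 = (⅓)*93 = 31)
√((-9462/P(98) + 21586/p) - 10476) = √((-9462/(-210) + 21586/31) - 10476) = √((-9462*(-1/210) + 21586*(1/31)) - 10476) = √((1577/35 + 21586/31) - 10476) = √(804397/1085 - 10476) = √(-10562063/1085) = I*√11459838355/1085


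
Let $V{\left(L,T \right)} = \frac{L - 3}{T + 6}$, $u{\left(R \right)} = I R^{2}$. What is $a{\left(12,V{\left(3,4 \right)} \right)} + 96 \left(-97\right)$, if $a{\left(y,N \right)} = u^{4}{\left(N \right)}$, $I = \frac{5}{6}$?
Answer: $-9312$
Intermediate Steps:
$I = \frac{5}{6}$ ($I = 5 \cdot \frac{1}{6} = \frac{5}{6} \approx 0.83333$)
$u{\left(R \right)} = \frac{5 R^{2}}{6}$
$V{\left(L,T \right)} = \frac{-3 + L}{6 + T}$
$a{\left(y,N \right)} = \frac{625 N^{8}}{1296}$ ($a{\left(y,N \right)} = \left(\frac{5 N^{2}}{6}\right)^{4} = \frac{625 N^{8}}{1296}$)
$a{\left(12,V{\left(3,4 \right)} \right)} + 96 \left(-97\right) = \frac{625 \left(\frac{-3 + 3}{6 + 4}\right)^{8}}{1296} + 96 \left(-97\right) = \frac{625 \left(\frac{1}{10} \cdot 0\right)^{8}}{1296} - 9312 = \frac{625 \cdot 0^{8}}{1296} - 9312 = \frac{625}{1296} \cdot 0 - 9312 = 0 - 9312 = -9312$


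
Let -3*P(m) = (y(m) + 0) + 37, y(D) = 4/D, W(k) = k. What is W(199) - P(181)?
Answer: 114758/543 ≈ 211.34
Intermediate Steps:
P(m) = -37/3 - 4/(3*m) (P(m) = -((4/m + 0) + 37)/3 = -(4/m + 37)/3 = -(37 + 4/m)/3 = -37/3 - 4/(3*m))
W(199) - P(181) = 199 - (-4 - 37*181)/(3*181) = 199 - (-4 - 6697)/(3*181) = 199 - (-6701)/(3*181) = 199 - 1*(-6701/543) = 199 + 6701/543 = 114758/543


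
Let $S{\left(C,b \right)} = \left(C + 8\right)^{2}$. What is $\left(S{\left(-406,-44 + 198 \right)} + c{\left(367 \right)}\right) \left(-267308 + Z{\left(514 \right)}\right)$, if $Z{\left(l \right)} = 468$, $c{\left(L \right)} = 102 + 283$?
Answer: $-42371256760$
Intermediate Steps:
$c{\left(L \right)} = 385$
$S{\left(C,b \right)} = \left(8 + C\right)^{2}$
$\left(S{\left(-406,-44 + 198 \right)} + c{\left(367 \right)}\right) \left(-267308 + Z{\left(514 \right)}\right) = \left(\left(8 - 406\right)^{2} + 385\right) \left(-267308 + 468\right) = \left(\left(-398\right)^{2} + 385\right) \left(-266840\right) = \left(158404 + 385\right) \left(-266840\right) = 158789 \left(-266840\right) = -42371256760$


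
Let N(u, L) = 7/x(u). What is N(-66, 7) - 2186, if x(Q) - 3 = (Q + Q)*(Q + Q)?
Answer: -38095415/17427 ≈ -2186.0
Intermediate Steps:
x(Q) = 3 + 4*Q² (x(Q) = 3 + (Q + Q)*(Q + Q) = 3 + (2*Q)*(2*Q) = 3 + 4*Q²)
N(u, L) = 7/(3 + 4*u²)
N(-66, 7) - 2186 = 7/(3 + 4*(-66)²) - 2186 = 7/(3 + 4*4356) - 2186 = 7/(3 + 17424) - 2186 = 7/17427 - 2186 = -38095415/17427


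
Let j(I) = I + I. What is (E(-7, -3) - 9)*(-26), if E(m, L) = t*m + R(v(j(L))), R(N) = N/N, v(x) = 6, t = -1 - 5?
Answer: -884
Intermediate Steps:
j(I) = 2*I
t = -6
R(N) = 1
E(m, L) = 1 - 6*m (E(m, L) = -6*m + 1 = 1 - 6*m)
(E(-7, -3) - 9)*(-26) = ((1 - 6*(-7)) - 9)*(-26) = ((1 + 42) - 9)*(-26) = (43 - 9)*(-26) = 34*(-26) = -884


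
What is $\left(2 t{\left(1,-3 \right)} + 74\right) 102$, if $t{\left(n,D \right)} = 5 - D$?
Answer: $9180$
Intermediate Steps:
$\left(2 t{\left(1,-3 \right)} + 74\right) 102 = \left(2 \left(5 - -3\right) + 74\right) 102 = \left(2 \left(5 + 3\right) + 74\right) 102 = \left(2 \cdot 8 + 74\right) 102 = \left(16 + 74\right) 102 = 90 \cdot 102 = 9180$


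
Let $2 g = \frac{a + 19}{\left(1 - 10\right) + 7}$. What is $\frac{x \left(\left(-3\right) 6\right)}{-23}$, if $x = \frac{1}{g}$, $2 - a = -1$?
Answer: $- \frac{36}{253} \approx -0.14229$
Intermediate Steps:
$a = 3$ ($a = 2 - -1 = 2 + 1 = 3$)
$g = - \frac{11}{2}$ ($g = \frac{\left(3 + 19\right) \frac{1}{\left(1 - 10\right) + 7}}{2} = \frac{22 \frac{1}{-9 + 7}}{2} = \frac{22 \frac{1}{-2}}{2} = \frac{22 \left(- \frac{1}{2}\right)}{2} = \frac{1}{2} \left(-11\right) = - \frac{11}{2} \approx -5.5$)
$x = - \frac{2}{11}$ ($x = \frac{1}{- \frac{11}{2}} = - \frac{2}{11} \approx -0.18182$)
$\frac{x \left(\left(-3\right) 6\right)}{-23} = \frac{\left(- \frac{2}{11}\right) \left(\left(-3\right) 6\right)}{-23} = \left(- \frac{2}{11}\right) \left(-18\right) \left(- \frac{1}{23}\right) = \frac{36}{11} \left(- \frac{1}{23}\right) = - \frac{36}{253}$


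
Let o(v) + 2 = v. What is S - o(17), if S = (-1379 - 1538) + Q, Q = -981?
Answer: -3913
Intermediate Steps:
o(v) = -2 + v
S = -3898 (S = (-1379 - 1538) - 981 = -2917 - 981 = -3898)
S - o(17) = -3898 - (-2 + 17) = -3898 - 1*15 = -3898 - 15 = -3913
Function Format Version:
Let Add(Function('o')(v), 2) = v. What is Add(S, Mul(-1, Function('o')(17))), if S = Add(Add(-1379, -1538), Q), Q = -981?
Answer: -3913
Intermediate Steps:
Function('o')(v) = Add(-2, v)
S = -3898 (S = Add(Add(-1379, -1538), -981) = Add(-2917, -981) = -3898)
Add(S, Mul(-1, Function('o')(17))) = Add(-3898, Mul(-1, Add(-2, 17))) = Add(-3898, Mul(-1, 15)) = Add(-3898, -15) = -3913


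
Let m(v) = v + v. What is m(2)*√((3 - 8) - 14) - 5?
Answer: -5 + 4*I*√19 ≈ -5.0 + 17.436*I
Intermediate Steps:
m(v) = 2*v
m(2)*√((3 - 8) - 14) - 5 = (2*2)*√((3 - 8) - 14) - 5 = 4*√(-5 - 14) - 5 = 4*√(-19) - 5 = 4*(I*√19) - 5 = 4*I*√19 - 5 = -5 + 4*I*√19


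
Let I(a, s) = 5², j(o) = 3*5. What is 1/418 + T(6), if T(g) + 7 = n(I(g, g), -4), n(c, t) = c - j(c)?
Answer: 1255/418 ≈ 3.0024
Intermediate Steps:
j(o) = 15
I(a, s) = 25
n(c, t) = -15 + c (n(c, t) = c - 1*15 = c - 15 = -15 + c)
T(g) = 3 (T(g) = -7 + (-15 + 25) = -7 + 10 = 3)
1/418 + T(6) = 1/418 + 3 = 1255/418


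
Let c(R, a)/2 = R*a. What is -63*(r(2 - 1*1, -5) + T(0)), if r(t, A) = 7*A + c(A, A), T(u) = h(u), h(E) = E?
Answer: -945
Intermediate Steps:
T(u) = u
c(R, a) = 2*R*a (c(R, a) = 2*(R*a) = 2*R*a)
r(t, A) = 2*A² + 7*A (r(t, A) = 7*A + 2*A*A = 7*A + 2*A² = 2*A² + 7*A)
-63*(r(2 - 1*1, -5) + T(0)) = -63*(-5*(7 + 2*(-5)) + 0) = -63*(-5*(7 - 10) + 0) = -63*(-5*(-3) + 0) = -63*(15 + 0) = -63*15 = -945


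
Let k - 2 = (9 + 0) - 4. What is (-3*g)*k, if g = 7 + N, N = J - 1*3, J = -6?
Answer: 42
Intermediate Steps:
N = -9 (N = -6 - 1*3 = -6 - 3 = -9)
k = 7 (k = 2 + ((9 + 0) - 4) = 2 + (9 - 4) = 2 + 5 = 7)
g = -2 (g = 7 - 9 = -2)
(-3*g)*k = -3*(-2)*7 = 6*7 = 42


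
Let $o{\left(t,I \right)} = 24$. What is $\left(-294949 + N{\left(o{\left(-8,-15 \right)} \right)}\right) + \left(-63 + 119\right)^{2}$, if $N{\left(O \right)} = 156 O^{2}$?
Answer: $-201957$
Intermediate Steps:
$\left(-294949 + N{\left(o{\left(-8,-15 \right)} \right)}\right) + \left(-63 + 119\right)^{2} = \left(-294949 + 156 \cdot 24^{2}\right) + \left(-63 + 119\right)^{2} = \left(-294949 + 156 \cdot 576\right) + 56^{2} = \left(-294949 + 89856\right) + 3136 = -205093 + 3136 = -201957$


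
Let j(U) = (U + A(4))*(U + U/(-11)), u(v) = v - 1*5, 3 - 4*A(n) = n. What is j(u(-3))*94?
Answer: 5640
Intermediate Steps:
A(n) = 3/4 - n/4
u(v) = -5 + v (u(v) = v - 5 = -5 + v)
j(U) = 10*U*(-1/4 + U)/11 (j(U) = (U + (3/4 - 1/4*4))*(U + U/(-11)) = (U + (3/4 - 1))*(U + U*(-1/11)) = (U - 1/4)*(U - U/11) = (-1/4 + U)*(10*U/11) = 10*U*(-1/4 + U)/11)
j(u(-3))*94 = (5*(-5 - 3)*(-1 + 4*(-5 - 3))/22)*94 = ((5/22)*(-8)*(-1 + 4*(-8)))*94 = ((5/22)*(-8)*(-1 - 32))*94 = ((5/22)*(-8)*(-33))*94 = 60*94 = 5640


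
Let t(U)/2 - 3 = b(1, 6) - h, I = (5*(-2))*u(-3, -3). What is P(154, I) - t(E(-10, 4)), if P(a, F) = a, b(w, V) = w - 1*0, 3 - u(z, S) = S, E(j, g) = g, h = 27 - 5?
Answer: 190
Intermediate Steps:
h = 22
u(z, S) = 3 - S
b(w, V) = w (b(w, V) = w + 0 = w)
I = -60 (I = (5*(-2))*(3 - 1*(-3)) = -10*(3 + 3) = -10*6 = -60)
t(U) = -36 (t(U) = 6 + 2*(1 - 1*22) = 6 + 2*(1 - 22) = 6 + 2*(-21) = 6 - 42 = -36)
P(154, I) - t(E(-10, 4)) = 154 - 1*(-36) = 154 + 36 = 190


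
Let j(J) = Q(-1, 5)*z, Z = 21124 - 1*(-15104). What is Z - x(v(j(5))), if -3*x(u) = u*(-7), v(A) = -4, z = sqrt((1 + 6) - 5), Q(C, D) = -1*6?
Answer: 108712/3 ≈ 36237.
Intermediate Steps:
Z = 36228 (Z = 21124 + 15104 = 36228)
Q(C, D) = -6
z = sqrt(2) (z = sqrt(7 - 5) = sqrt(2) ≈ 1.4142)
j(J) = -6*sqrt(2)
x(u) = 7*u/3 (x(u) = -u*(-7)/3 = -(-7)*u/3 = 7*u/3)
Z - x(v(j(5))) = 36228 - 7*(-4)/3 = 36228 - 1*(-28/3) = 36228 + 28/3 = 108712/3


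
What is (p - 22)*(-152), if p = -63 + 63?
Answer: 3344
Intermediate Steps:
p = 0
(p - 22)*(-152) = (0 - 22)*(-152) = -22*(-152) = 3344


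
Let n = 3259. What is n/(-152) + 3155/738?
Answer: -962791/56088 ≈ -17.166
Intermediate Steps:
n/(-152) + 3155/738 = 3259/(-152) + 3155/738 = 3259*(-1/152) + 3155*(1/738) = -3259/152 + 3155/738 = -962791/56088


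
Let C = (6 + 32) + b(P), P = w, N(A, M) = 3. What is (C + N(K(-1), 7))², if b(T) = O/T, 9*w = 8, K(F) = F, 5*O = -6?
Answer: 628849/400 ≈ 1572.1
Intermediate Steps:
O = -6/5 (O = (⅕)*(-6) = -6/5 ≈ -1.2000)
w = 8/9 (w = (⅑)*8 = 8/9 ≈ 0.88889)
P = 8/9 ≈ 0.88889
b(T) = -6/(5*T)
C = 733/20 (C = (6 + 32) - 6/(5*8/9) = 38 - 6/5*9/8 = 38 - 27/20 = 733/20 ≈ 36.650)
(C + N(K(-1), 7))² = (733/20 + 3)² = (793/20)² = 628849/400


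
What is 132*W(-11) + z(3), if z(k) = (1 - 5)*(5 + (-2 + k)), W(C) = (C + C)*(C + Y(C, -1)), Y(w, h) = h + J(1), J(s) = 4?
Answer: 23208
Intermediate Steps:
Y(w, h) = 4 + h (Y(w, h) = h + 4 = 4 + h)
W(C) = 2*C*(3 + C) (W(C) = (C + C)*(C + (4 - 1)) = (2*C)*(C + 3) = (2*C)*(3 + C) = 2*C*(3 + C))
z(k) = -12 - 4*k (z(k) = -4*(3 + k) = -12 - 4*k)
132*W(-11) + z(3) = 132*(2*(-11)*(3 - 11)) + (-12 - 4*3) = 132*(2*(-11)*(-8)) + (-12 - 12) = 132*176 - 24 = 23232 - 24 = 23208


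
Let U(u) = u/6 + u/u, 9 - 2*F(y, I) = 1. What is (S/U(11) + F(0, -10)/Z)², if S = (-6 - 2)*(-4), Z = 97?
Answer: 349390864/2719201 ≈ 128.49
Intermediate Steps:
F(y, I) = 4 (F(y, I) = 9/2 - ½*1 = 9/2 - ½ = 4)
U(u) = 1 + u/6 (U(u) = u*(⅙) + 1 = u/6 + 1 = 1 + u/6)
S = 32 (S = -8*(-4) = 32)
(S/U(11) + F(0, -10)/Z)² = (32/(1 + (⅙)*11) + 4/97)² = (32/(1 + 11/6) + 4*(1/97))² = (32/(17/6) + 4/97)² = (32*(6/17) + 4/97)² = (192/17 + 4/97)² = (18692/1649)² = 349390864/2719201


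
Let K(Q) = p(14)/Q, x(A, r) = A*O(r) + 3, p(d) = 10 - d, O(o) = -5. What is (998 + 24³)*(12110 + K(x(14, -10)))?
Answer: 12026185428/67 ≈ 1.7950e+8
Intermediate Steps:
x(A, r) = 3 - 5*A (x(A, r) = A*(-5) + 3 = -5*A + 3 = 3 - 5*A)
K(Q) = -4/Q (K(Q) = (10 - 1*14)/Q = (10 - 14)/Q = -4/Q)
(998 + 24³)*(12110 + K(x(14, -10))) = (998 + 24³)*(12110 - 4/(3 - 5*14)) = (998 + 13824)*(12110 - 4/(3 - 70)) = 14822*(12110 - 4/(-67)) = 14822*(12110 - 4*(-1/67)) = 14822*(12110 + 4/67) = 14822*(811374/67) = 12026185428/67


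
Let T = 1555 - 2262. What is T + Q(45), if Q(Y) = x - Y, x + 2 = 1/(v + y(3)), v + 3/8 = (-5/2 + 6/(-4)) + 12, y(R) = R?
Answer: -64082/85 ≈ -753.91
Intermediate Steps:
v = 61/8 (v = -3/8 + ((-5/2 + 6/(-4)) + 12) = -3/8 + ((-5*1/2 + 6*(-1/4)) + 12) = -3/8 + ((-5/2 - 3/2) + 12) = -3/8 + (-4 + 12) = -3/8 + 8 = 61/8 ≈ 7.6250)
x = -162/85 (x = -2 + 1/(61/8 + 3) = -2 + 1/(85/8) = -2 + 8/85 = -162/85 ≈ -1.9059)
Q(Y) = -162/85 - Y
T = -707
T + Q(45) = -707 + (-162/85 - 1*45) = -707 + (-162/85 - 45) = -707 - 3987/85 = -64082/85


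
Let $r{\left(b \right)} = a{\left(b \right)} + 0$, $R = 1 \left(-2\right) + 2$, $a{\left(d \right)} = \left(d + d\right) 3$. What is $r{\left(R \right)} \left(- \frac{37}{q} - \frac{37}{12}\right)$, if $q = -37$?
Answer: $0$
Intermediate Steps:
$a{\left(d \right)} = 6 d$ ($a{\left(d \right)} = 2 d 3 = 6 d$)
$R = 0$ ($R = -2 + 2 = 0$)
$r{\left(b \right)} = 6 b$ ($r{\left(b \right)} = 6 b + 0 = 6 b$)
$r{\left(R \right)} \left(- \frac{37}{q} - \frac{37}{12}\right) = 6 \cdot 0 \left(- \frac{37}{-37} - \frac{37}{12}\right) = 0 \left(\left(-37\right) \left(- \frac{1}{37}\right) - \frac{37}{12}\right) = 0 \left(1 - \frac{37}{12}\right) = 0 \left(- \frac{25}{12}\right) = 0$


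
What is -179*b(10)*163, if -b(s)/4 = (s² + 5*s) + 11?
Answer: 18789988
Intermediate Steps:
b(s) = -44 - 20*s - 4*s² (b(s) = -4*((s² + 5*s) + 11) = -4*(11 + s² + 5*s) = -44 - 20*s - 4*s²)
-179*b(10)*163 = -179*(-44 - 20*10 - 4*10²)*163 = -179*(-44 - 200 - 4*100)*163 = -179*(-44 - 200 - 400)*163 = -179*(-644)*163 = 115276*163 = 18789988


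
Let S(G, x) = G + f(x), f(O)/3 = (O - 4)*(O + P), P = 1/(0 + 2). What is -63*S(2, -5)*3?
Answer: -46683/2 ≈ -23342.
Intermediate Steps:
P = 1/2 ≈ 0.50000
f(O) = 3*(1/2 + O)*(-4 + O) (f(O) = 3*((O - 4)*(O + 1/2)) = 3*((-4 + O)*(1/2 + O)) = 3*((1/2 + O)*(-4 + O)) = 3*(1/2 + O)*(-4 + O))
S(G, x) = -6 + G + 3*x**2 - 21*x/2 (S(G, x) = G + (-6 + 3*x**2 - 21*x/2) = -6 + G + 3*x**2 - 21*x/2)
-63*S(2, -5)*3 = -63*(-6 + 2 + 3*(-5)**2 - 21/2*(-5))*3 = -63*(-6 + 2 + 3*25 + 105/2)*3 = -63*(-6 + 2 + 75 + 105/2)*3 = -63*247/2*3 = -15561/2*3 = -46683/2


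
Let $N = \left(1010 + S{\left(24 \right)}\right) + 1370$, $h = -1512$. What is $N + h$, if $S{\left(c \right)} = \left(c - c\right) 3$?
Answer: $868$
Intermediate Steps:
$S{\left(c \right)} = 0$ ($S{\left(c \right)} = 0 \cdot 3 = 0$)
$N = 2380$ ($N = \left(1010 + 0\right) + 1370 = 1010 + 1370 = 2380$)
$N + h = 2380 - 1512 = 868$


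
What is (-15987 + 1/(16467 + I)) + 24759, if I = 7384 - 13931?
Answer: 87018241/9920 ≈ 8772.0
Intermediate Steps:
I = -6547
(-15987 + 1/(16467 + I)) + 24759 = (-15987 + 1/(16467 - 6547)) + 24759 = (-15987 + 1/9920) + 24759 = -158591039/9920 + 24759 = 87018241/9920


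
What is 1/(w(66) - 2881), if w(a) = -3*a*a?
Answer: -1/15949 ≈ -6.2700e-5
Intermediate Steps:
w(a) = -3*a**2
1/(w(66) - 2881) = 1/(-3*66**2 - 2881) = 1/(-3*4356 - 2881) = 1/(-13068 - 2881) = 1/(-15949) = -1/15949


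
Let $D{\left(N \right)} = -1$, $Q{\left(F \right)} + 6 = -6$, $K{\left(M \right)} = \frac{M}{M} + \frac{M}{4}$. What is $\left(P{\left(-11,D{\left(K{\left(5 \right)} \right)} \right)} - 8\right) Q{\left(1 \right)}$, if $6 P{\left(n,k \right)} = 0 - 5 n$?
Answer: $-14$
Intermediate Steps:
$K{\left(M \right)} = 1 + \frac{M}{4}$ ($K{\left(M \right)} = 1 + M \frac{1}{4} = 1 + \frac{M}{4}$)
$Q{\left(F \right)} = -12$ ($Q{\left(F \right)} = -6 - 6 = -12$)
$P{\left(n,k \right)} = - \frac{5 n}{6}$ ($P{\left(n,k \right)} = \frac{0 - 5 n}{6} = \frac{\left(-5\right) n}{6} = - \frac{5 n}{6}$)
$\left(P{\left(-11,D{\left(K{\left(5 \right)} \right)} \right)} - 8\right) Q{\left(1 \right)} = \left(\left(- \frac{5}{6}\right) \left(-11\right) - 8\right) \left(-12\right) = \left(\frac{55}{6} - 8\right) \left(-12\right) = \frac{7}{6} \left(-12\right) = -14$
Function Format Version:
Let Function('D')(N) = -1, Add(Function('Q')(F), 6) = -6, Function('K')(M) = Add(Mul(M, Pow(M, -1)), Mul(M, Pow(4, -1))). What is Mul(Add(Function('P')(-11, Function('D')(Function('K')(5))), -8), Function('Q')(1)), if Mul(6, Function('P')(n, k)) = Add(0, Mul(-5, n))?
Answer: -14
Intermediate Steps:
Function('K')(M) = Add(1, Mul(Rational(1, 4), M)) (Function('K')(M) = Add(1, Mul(M, Rational(1, 4))) = Add(1, Mul(Rational(1, 4), M)))
Function('Q')(F) = -12 (Function('Q')(F) = Add(-6, -6) = -12)
Function('P')(n, k) = Mul(Rational(-5, 6), n) (Function('P')(n, k) = Mul(Rational(1, 6), Add(0, Mul(-5, n))) = Mul(Rational(1, 6), Mul(-5, n)) = Mul(Rational(-5, 6), n))
Mul(Add(Function('P')(-11, Function('D')(Function('K')(5))), -8), Function('Q')(1)) = Mul(Add(Mul(Rational(-5, 6), -11), -8), -12) = Mul(Add(Rational(55, 6), -8), -12) = Mul(Rational(7, 6), -12) = -14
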